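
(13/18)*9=13/2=6.50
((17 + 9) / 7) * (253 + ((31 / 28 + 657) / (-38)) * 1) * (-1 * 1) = -3259945 / 3724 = -875.39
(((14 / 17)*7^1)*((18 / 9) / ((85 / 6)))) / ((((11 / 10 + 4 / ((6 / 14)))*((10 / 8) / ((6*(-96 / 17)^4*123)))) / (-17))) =-1769130449436672 / 2222076205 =-796161.02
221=221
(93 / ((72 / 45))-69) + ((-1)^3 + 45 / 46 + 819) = 148691 / 184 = 808.10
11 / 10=1.10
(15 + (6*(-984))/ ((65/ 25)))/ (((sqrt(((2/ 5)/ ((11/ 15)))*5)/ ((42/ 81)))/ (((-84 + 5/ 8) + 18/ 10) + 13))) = 577507*sqrt(330)/ 216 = 48569.15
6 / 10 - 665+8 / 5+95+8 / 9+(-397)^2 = 7066894 / 45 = 157042.09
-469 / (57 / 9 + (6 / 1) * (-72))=1407 / 1277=1.10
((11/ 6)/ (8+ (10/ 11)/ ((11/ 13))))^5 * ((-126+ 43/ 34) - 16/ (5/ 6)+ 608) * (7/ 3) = 768943665777863620429/ 2109681399655230658560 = 0.36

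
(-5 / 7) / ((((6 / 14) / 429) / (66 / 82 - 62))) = 1793935 / 41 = 43754.51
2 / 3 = 0.67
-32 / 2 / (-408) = 2 / 51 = 0.04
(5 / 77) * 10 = 50 / 77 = 0.65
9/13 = 0.69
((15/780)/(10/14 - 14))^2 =49/23386896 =0.00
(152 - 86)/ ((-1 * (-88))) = 3/ 4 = 0.75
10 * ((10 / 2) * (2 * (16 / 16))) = 100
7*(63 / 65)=441 / 65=6.78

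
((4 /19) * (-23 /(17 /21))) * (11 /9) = -7084 /969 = -7.31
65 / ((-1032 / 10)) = -325 / 516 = -0.63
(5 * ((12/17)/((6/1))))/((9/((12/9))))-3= -1337/459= -2.91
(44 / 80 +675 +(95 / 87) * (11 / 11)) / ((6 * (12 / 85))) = 20015069 / 25056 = 798.81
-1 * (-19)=19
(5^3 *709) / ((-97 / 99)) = -8773875 / 97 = -90452.32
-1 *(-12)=12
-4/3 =-1.33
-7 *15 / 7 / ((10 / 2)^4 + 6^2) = -15 / 661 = -0.02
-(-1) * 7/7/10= 1/10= 0.10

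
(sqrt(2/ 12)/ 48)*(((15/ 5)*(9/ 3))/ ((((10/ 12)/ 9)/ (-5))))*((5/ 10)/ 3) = -9*sqrt(6)/ 32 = -0.69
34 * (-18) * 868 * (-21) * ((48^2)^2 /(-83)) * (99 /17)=-344859079606272 /83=-4154928669955.08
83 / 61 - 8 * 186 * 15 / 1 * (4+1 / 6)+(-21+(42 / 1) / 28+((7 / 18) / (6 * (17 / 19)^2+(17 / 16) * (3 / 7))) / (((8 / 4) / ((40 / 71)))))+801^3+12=8516903089135307873 / 16575352002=513829394.88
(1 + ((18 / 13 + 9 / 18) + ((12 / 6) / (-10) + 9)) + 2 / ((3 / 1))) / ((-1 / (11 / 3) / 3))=-52987 / 390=-135.86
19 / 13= 1.46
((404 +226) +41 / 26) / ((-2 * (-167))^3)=16421 / 968752304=0.00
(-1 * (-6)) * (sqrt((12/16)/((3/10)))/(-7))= -3 * sqrt(10)/7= -1.36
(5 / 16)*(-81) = -405 / 16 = -25.31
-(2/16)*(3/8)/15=-1/320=-0.00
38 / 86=19 / 43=0.44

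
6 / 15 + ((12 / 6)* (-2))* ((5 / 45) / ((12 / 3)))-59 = -58.71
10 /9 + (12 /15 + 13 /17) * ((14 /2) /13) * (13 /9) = 1781 /765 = 2.33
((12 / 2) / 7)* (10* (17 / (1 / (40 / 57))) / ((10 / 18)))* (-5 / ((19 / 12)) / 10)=-58.12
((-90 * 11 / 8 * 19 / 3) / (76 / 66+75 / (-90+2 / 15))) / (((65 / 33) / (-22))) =27619.53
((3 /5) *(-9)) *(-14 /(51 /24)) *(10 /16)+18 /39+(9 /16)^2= 1301997 /56576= 23.01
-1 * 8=-8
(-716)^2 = 512656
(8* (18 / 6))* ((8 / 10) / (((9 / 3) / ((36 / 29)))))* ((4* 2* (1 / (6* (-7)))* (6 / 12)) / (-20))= 0.04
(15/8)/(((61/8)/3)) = 0.74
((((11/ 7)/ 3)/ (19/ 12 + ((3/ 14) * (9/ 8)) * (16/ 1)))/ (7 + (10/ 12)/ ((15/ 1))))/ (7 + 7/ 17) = 748/ 406273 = 0.00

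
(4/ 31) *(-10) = -40/ 31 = -1.29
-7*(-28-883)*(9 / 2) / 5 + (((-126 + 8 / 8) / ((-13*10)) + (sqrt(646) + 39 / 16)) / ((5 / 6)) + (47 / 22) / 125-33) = 6*sqrt(646) / 5 + 816586619 / 143000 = 5740.90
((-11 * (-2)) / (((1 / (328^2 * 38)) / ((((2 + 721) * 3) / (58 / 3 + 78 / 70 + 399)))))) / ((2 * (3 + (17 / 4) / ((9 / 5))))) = 9702680359680 / 223687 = 43376147.74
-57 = -57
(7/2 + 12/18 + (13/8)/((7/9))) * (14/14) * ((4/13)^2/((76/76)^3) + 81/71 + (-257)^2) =104119518947/251979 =413207.13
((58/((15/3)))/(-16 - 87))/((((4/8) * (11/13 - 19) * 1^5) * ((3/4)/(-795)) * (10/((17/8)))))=-339677/121540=-2.79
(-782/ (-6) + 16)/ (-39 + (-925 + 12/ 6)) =-439/ 2886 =-0.15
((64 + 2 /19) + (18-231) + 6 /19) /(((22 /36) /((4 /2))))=-101628 /209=-486.26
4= 4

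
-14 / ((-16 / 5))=35 / 8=4.38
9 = 9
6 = 6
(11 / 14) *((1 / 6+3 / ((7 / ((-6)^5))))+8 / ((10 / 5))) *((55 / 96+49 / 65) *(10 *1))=-12730808717 / 366912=-34697.17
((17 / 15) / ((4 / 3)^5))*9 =12393 / 5120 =2.42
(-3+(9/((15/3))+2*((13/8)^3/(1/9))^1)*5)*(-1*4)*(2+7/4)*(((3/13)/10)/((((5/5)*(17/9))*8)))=-8132481/905216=-8.98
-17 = -17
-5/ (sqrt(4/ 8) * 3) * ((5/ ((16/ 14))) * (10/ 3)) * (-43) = 37625 * sqrt(2)/ 36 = 1478.05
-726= -726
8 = 8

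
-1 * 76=-76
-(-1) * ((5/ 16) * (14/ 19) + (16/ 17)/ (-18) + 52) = 1213451/ 23256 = 52.18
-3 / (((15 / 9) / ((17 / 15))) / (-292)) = 14892 / 25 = 595.68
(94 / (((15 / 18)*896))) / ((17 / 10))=141 / 1904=0.07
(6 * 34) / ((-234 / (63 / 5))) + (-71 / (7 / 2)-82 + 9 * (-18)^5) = -17006225.27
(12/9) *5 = 20/3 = 6.67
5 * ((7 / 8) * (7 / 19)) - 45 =-6595 / 152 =-43.39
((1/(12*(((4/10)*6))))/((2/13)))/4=65/1152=0.06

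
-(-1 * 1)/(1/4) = 4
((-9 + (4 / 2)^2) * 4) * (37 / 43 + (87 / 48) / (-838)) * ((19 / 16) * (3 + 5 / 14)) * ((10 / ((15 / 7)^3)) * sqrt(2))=-21653107693 * sqrt(2) / 311333760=-98.36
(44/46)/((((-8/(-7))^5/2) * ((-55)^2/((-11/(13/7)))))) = -117649/61235200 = -0.00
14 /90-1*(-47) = 2122 /45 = 47.16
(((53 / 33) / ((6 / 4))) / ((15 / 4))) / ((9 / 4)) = 1696 / 13365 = 0.13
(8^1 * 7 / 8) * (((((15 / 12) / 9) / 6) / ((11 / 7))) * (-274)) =-33565 / 1188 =-28.25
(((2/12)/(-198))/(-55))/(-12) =-1/784080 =-0.00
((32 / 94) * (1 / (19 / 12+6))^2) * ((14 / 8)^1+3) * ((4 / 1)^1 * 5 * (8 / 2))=2.25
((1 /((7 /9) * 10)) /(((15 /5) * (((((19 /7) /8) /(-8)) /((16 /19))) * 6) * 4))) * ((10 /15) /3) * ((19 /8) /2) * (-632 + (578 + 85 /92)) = 514 /1035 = 0.50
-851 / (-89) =851 / 89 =9.56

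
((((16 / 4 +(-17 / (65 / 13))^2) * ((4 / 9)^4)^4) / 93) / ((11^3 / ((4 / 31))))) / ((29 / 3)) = 6682969112576 / 1718381548624550363484975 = 0.00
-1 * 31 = -31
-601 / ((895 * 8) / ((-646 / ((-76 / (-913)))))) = 9328121 / 14320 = 651.41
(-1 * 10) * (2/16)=-5/4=-1.25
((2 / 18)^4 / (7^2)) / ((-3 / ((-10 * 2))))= 20 / 964467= 0.00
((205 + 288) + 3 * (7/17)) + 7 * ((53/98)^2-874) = -131120935/23324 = -5621.72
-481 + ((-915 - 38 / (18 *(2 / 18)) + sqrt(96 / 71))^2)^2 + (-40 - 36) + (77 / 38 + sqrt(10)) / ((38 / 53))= -925592087168 *sqrt(426) / 5041 + 53 *sqrt(10) / 38 + 5539562084522507085 / 7279204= 757222341992.67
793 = 793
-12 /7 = -1.71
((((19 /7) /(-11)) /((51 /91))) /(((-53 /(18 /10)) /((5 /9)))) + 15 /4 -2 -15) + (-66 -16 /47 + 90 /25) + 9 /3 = -2039778683 /27949020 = -72.98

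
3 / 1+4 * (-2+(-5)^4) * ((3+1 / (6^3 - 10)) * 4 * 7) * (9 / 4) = 48590571 / 103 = 471753.12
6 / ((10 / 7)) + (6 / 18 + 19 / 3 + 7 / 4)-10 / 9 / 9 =20239 / 1620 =12.49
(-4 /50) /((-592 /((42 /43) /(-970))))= -21 /154327000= -0.00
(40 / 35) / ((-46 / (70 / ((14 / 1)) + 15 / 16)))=-95 / 644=-0.15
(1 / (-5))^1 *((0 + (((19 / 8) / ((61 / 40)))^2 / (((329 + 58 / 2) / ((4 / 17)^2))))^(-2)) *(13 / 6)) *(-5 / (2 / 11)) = 5298551074257097943 / 62554080000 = 84703524.92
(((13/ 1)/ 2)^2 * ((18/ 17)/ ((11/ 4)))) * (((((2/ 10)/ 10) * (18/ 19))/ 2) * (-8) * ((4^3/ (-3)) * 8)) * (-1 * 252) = -4709892096/ 88825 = -53024.40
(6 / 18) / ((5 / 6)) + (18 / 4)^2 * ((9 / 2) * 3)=273.78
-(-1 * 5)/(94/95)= 475/94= 5.05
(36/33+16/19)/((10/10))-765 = -159481/209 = -763.07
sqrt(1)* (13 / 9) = 13 / 9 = 1.44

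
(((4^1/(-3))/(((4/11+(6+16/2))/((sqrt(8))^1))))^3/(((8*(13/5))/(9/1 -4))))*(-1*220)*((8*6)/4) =11.49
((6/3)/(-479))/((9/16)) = -32/4311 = -0.01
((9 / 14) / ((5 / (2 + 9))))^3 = 970299 / 343000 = 2.83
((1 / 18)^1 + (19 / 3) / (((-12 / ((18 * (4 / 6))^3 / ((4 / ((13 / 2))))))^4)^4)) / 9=9212098434352382260789619562305947828225 / 162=56864805150323347288824810000000000000.00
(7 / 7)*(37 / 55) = 37 / 55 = 0.67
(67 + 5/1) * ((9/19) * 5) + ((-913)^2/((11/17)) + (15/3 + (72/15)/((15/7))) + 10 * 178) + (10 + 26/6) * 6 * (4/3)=1838699492/1425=1290315.43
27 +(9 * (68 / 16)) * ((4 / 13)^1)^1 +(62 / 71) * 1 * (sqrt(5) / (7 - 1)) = 31 * sqrt(5) / 213 +504 / 13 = 39.09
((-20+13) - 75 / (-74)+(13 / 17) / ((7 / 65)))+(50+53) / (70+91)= 355273 / 202538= 1.75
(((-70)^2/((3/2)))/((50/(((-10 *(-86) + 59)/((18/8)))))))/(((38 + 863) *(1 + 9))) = 360248/121635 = 2.96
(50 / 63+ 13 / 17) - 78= -81869 / 1071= -76.44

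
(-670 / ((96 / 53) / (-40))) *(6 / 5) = 17755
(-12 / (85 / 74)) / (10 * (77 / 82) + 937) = -6068 / 549695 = -0.01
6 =6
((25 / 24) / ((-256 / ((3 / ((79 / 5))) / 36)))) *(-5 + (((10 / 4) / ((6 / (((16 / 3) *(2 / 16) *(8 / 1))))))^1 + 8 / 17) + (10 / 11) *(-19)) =4119125 / 9802653696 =0.00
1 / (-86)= -1 / 86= -0.01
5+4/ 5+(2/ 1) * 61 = 127.80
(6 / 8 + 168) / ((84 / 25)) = 5625 / 112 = 50.22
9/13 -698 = -9065/13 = -697.31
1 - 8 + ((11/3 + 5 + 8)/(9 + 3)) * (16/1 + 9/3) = 349/18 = 19.39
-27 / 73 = -0.37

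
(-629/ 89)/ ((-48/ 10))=3145/ 2136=1.47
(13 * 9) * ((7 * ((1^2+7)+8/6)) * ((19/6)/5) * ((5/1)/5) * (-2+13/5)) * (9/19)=1375.92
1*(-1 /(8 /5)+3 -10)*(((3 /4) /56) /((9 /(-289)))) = 17629 /5376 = 3.28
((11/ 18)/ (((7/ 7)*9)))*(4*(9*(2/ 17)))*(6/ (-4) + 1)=-22/ 153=-0.14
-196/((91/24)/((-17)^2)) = -194208/13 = -14939.08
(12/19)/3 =4/19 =0.21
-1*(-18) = 18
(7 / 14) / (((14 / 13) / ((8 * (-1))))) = -26 / 7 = -3.71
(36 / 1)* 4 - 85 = 59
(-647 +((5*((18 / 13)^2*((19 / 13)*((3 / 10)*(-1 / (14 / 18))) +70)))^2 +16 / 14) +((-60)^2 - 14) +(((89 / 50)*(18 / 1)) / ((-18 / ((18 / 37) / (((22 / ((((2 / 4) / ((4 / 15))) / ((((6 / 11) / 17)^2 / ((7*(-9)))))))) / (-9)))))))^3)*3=-79091896655435199745405266298499493 / 392564750993752064000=-201474779524191.16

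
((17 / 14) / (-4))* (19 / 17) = -19 / 56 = -0.34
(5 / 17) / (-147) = -5 / 2499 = -0.00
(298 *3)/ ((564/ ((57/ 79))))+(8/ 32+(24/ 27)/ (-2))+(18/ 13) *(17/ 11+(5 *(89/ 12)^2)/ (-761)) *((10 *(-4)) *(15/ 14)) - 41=-11232368598455/ 101823069348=-110.31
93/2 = 46.50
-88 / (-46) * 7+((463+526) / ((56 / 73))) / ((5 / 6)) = 5024713 / 3220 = 1560.47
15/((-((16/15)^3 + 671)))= -50625/2268721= -0.02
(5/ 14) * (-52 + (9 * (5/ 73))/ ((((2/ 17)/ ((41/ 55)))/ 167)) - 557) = 347685/ 22484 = 15.46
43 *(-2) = -86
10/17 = 0.59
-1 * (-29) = 29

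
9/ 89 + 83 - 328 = -21796/ 89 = -244.90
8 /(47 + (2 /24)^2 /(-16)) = 18432 /108287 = 0.17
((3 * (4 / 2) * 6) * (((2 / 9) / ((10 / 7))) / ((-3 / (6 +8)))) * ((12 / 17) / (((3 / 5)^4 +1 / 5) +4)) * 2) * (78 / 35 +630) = -41305600 / 7667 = -5387.45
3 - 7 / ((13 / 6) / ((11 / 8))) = -75 / 52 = -1.44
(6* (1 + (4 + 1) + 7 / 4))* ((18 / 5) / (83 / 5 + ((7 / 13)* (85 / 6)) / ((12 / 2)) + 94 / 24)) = 97929 / 12746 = 7.68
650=650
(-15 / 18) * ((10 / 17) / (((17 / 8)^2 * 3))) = -1600 / 44217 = -0.04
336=336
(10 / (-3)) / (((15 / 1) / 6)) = -1.33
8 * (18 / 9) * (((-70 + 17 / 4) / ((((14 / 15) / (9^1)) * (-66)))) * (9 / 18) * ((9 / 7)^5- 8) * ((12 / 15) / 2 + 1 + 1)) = -1070930214 / 1294139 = -827.52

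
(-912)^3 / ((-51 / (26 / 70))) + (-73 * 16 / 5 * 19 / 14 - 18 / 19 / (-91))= 811855324562 / 146965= 5524140.61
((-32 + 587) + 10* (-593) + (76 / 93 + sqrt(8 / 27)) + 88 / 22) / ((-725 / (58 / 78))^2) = -499427 / 88408125 + 2* sqrt(6) / 8555625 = -0.01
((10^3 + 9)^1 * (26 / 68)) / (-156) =-1009 / 408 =-2.47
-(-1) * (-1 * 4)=-4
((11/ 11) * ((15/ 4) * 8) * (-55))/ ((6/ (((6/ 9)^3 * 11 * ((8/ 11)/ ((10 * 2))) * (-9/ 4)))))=220/ 3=73.33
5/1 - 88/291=1367/291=4.70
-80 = -80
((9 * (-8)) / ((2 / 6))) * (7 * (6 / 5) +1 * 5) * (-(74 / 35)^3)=5864401728 / 214375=27355.81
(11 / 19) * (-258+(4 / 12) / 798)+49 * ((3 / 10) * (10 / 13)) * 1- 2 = -82820287 / 591318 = -140.06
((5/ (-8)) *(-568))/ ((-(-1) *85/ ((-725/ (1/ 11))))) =-566225/ 17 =-33307.35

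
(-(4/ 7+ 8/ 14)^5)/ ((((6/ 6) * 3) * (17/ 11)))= -360448/ 857157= -0.42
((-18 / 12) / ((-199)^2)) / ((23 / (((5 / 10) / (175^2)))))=-3 / 111575817500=-0.00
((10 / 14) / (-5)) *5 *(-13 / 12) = 0.77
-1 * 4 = -4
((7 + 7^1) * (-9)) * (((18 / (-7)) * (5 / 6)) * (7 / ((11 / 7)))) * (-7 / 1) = -92610 / 11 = -8419.09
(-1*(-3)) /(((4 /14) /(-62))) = -651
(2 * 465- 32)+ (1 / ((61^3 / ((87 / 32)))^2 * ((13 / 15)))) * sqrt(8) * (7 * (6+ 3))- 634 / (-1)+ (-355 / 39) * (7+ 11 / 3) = 7152705 * sqrt(2) / 342919611746816+ 167884 / 117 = 1434.91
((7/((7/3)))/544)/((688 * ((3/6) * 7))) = 3/1309952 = 0.00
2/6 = 1/3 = 0.33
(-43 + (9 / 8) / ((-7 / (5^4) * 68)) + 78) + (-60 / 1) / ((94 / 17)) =4057705 / 178976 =22.67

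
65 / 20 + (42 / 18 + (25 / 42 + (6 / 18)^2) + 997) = 252829 / 252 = 1003.29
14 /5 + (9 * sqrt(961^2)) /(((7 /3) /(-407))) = -52802047 /35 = -1508629.91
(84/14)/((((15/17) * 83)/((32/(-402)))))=-544/83415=-0.01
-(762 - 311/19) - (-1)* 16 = -13863/19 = -729.63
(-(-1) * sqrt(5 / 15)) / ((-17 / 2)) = -2 * sqrt(3) / 51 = -0.07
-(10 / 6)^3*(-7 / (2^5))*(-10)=-4375 / 432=-10.13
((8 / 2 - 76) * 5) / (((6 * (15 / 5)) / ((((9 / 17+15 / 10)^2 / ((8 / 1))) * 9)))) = -214245 / 2312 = -92.67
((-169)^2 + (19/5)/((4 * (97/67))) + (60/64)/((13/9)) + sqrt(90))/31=921.67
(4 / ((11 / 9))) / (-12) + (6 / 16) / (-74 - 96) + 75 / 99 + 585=26276461 / 44880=585.48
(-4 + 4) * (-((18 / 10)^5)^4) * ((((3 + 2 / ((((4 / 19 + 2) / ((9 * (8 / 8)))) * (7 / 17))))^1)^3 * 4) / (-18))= 0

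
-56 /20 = -14 /5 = -2.80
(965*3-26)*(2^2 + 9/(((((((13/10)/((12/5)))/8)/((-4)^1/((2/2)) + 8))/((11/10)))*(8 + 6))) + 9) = 71504087/455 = 157151.84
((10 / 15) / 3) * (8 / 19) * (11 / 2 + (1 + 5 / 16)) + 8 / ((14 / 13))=9655 / 1197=8.07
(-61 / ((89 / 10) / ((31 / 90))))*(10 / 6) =-9455 / 2403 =-3.93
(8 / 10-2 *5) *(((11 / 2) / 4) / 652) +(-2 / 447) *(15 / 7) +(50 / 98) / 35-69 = -69.01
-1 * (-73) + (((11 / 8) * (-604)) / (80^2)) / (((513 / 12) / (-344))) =5064623 / 68400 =74.04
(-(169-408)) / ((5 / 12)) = 2868 / 5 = 573.60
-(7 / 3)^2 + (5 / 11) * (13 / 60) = -2117 / 396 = -5.35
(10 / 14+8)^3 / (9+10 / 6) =680943 / 10976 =62.04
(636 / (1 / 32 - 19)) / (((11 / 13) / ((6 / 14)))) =-793728 / 46739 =-16.98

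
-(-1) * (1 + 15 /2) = 17 /2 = 8.50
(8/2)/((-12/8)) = -8/3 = -2.67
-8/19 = -0.42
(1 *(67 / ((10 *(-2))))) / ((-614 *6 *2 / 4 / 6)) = 67 / 6140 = 0.01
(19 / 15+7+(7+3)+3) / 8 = 319 / 120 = 2.66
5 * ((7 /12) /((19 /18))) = 105 /38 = 2.76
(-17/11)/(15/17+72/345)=-33235/23463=-1.42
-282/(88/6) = -423/22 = -19.23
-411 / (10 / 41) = -16851 / 10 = -1685.10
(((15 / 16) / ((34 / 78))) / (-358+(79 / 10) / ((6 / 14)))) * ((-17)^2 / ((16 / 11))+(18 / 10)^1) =-1.27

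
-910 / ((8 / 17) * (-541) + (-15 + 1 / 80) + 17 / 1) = 1237600 / 343503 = 3.60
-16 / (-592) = 1 / 37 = 0.03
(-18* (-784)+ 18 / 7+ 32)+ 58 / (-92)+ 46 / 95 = 432739147 / 30590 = 14146.43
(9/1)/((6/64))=96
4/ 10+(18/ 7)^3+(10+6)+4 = 64146/ 1715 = 37.40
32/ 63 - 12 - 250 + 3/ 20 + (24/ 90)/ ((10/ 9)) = -1644943/ 6300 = -261.10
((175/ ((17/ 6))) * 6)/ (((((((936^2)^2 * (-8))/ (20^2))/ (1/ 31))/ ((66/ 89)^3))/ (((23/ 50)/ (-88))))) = 487025/ 293371394474456064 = 0.00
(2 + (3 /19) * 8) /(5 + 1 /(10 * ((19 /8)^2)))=5890 /9057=0.65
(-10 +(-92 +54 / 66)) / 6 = -371 / 22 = -16.86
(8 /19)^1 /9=0.05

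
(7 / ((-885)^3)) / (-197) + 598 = 81657714849757 / 136551362625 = 598.00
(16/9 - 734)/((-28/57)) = 62605/42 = 1490.60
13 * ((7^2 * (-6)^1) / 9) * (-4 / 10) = 2548 / 15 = 169.87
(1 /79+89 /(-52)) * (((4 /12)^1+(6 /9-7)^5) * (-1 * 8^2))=-3499773088 /3159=-1107873.72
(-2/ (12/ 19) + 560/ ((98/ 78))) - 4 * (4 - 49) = 26147/ 42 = 622.55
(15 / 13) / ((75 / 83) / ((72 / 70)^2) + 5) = 107568 / 545753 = 0.20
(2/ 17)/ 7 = 2/ 119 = 0.02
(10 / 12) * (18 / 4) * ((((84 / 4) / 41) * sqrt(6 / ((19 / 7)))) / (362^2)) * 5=1575 * sqrt(798) / 408333104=0.00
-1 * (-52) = 52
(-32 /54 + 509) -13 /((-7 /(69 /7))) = 696842 /1323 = 526.71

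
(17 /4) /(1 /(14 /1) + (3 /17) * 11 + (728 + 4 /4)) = 2023 /347962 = 0.01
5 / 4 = 1.25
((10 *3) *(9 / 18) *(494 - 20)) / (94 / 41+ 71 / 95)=9231150 / 3947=2338.78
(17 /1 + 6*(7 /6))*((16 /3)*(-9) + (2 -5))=-1224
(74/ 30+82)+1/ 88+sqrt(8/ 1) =2 * sqrt(2)+111511/ 1320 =87.31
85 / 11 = 7.73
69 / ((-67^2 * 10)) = -69 / 44890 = -0.00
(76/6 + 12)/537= 74/1611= 0.05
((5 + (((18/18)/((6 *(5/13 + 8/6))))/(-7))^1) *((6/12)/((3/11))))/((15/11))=188639/28140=6.70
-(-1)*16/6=8/3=2.67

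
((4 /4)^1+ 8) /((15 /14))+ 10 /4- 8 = 29 /10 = 2.90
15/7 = 2.14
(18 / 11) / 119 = 18 / 1309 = 0.01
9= 9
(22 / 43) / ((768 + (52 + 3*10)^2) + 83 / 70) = 1540 / 22554489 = 0.00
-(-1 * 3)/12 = 1/4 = 0.25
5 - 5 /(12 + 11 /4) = 275 /59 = 4.66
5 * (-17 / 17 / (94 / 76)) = -190 / 47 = -4.04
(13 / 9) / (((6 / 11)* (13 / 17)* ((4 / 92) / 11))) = 47311 / 54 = 876.13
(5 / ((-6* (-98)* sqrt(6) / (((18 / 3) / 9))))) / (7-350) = -5* sqrt(6) / 1815156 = -0.00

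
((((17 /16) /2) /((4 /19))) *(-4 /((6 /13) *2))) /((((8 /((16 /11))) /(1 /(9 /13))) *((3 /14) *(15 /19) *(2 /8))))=-7260071 /106920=-67.90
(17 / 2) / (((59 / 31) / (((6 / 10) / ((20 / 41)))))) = 64821 / 11800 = 5.49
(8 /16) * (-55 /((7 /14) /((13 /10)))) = -143 /2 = -71.50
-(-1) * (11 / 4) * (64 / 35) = 176 / 35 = 5.03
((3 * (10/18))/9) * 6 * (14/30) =14/27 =0.52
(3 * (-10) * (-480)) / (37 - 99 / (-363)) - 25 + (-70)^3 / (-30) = 1450745 / 123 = 11794.67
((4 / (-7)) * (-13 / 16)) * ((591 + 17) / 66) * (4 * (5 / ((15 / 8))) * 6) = 63232 / 231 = 273.73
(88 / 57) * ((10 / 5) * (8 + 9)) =2992 / 57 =52.49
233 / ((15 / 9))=699 / 5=139.80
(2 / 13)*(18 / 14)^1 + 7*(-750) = -5249.80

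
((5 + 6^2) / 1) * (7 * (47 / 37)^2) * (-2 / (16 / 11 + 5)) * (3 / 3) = -13947626 / 97199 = -143.50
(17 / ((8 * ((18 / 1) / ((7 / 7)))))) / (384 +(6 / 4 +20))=17 / 58392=0.00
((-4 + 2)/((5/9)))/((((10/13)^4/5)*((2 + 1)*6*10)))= -28561/100000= -0.29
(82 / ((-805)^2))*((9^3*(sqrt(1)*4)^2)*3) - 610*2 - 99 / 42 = -1578497287 / 1296050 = -1217.93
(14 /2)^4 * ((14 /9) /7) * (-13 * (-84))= 1747928 /3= 582642.67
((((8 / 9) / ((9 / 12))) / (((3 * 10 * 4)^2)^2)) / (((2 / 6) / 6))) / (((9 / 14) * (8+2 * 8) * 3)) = 7 / 3149280000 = 0.00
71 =71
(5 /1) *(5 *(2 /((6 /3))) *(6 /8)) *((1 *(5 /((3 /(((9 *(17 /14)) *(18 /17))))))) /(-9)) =-1125 /28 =-40.18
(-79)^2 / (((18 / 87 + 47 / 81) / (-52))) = -762325668 / 1849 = -412290.79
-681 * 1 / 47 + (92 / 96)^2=-367393 / 27072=-13.57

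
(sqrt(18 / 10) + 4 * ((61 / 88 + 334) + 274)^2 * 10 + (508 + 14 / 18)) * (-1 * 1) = -129118847597 / 8712- 3 * sqrt(5) / 5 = -14820805.70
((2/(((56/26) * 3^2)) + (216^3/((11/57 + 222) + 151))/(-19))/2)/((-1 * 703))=476136569/471057804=1.01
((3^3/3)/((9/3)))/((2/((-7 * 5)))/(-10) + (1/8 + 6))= 1400/2861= 0.49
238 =238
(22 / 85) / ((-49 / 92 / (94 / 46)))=-0.99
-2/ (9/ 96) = -64/ 3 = -21.33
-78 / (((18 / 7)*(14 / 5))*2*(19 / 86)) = -2795 / 114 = -24.52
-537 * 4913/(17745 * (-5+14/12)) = 5276562/136045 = 38.79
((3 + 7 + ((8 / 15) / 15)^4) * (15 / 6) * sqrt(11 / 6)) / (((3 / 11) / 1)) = 140959006903 * sqrt(66) / 9226406250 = 124.12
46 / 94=23 / 47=0.49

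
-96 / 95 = -1.01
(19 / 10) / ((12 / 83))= 13.14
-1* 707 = -707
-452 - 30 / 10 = -455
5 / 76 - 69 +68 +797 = 60501 / 76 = 796.07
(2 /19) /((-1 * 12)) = -1 /114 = -0.01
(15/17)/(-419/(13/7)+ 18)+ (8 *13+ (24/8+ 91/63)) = 44780053/412947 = 108.44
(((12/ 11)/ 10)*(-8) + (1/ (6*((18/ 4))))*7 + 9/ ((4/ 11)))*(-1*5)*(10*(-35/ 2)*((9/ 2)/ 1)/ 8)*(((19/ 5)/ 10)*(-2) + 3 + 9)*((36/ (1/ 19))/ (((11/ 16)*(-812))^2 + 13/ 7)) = 112522292043/ 383946541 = 293.07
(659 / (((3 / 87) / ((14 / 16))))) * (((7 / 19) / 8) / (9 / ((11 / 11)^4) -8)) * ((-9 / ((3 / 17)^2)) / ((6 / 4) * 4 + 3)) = -270630871 / 10944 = -24728.70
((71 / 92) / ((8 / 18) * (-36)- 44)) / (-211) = 71 / 1164720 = 0.00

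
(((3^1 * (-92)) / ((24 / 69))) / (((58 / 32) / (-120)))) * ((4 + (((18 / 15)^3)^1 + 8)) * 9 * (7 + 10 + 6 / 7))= 23529242880 / 203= 115907600.39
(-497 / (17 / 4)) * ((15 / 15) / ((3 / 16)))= -31808 / 51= -623.69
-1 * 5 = -5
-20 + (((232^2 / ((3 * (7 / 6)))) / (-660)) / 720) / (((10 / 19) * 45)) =-233903479 / 11694375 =-20.00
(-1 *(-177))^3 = 5545233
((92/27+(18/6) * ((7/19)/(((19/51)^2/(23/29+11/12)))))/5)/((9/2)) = 365694703/483353730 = 0.76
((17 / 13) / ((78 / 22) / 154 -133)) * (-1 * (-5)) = -143990 / 2928419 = -0.05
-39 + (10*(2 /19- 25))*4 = -19661 /19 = -1034.79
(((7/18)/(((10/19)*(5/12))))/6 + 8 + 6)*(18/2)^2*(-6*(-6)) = 1042146/25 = 41685.84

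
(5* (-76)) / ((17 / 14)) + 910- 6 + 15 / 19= 191167 / 323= 591.85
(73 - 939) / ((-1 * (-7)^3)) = -866 / 343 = -2.52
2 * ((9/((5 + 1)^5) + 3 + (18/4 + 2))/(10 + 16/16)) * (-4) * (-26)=106717/594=179.66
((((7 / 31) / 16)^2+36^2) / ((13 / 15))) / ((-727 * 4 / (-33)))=16.97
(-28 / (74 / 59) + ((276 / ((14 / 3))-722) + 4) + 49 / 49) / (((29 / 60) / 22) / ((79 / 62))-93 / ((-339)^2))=-117287700695220 / 2833602709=-41391.72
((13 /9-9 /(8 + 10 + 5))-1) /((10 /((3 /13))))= 11 /8970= 0.00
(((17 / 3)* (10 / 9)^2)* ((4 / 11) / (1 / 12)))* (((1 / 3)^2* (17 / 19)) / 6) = 231200 / 457083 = 0.51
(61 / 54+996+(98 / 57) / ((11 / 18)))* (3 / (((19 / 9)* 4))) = 355.24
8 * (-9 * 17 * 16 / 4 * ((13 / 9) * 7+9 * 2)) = -137632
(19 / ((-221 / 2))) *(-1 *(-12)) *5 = -2280 / 221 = -10.32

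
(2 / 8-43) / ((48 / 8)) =-57 / 8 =-7.12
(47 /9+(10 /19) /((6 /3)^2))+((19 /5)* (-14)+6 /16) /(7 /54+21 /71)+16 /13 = -8527055233 /72514260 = -117.59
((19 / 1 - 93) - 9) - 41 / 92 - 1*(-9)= -6849 / 92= -74.45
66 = 66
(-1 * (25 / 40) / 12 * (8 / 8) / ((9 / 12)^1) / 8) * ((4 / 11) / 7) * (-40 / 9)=25 / 12474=0.00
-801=-801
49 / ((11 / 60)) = 2940 / 11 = 267.27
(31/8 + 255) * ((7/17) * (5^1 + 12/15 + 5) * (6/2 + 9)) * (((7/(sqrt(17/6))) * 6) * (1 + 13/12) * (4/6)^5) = 8118320 * sqrt(102)/867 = 94568.64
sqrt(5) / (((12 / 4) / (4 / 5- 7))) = -31 * sqrt(5) / 15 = -4.62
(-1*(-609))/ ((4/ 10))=3045/ 2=1522.50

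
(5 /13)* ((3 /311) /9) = 5 /12129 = 0.00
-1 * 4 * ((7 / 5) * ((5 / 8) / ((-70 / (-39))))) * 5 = -39 / 4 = -9.75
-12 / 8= -3 / 2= -1.50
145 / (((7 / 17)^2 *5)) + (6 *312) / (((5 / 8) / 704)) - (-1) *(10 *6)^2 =517536001 / 245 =2112391.84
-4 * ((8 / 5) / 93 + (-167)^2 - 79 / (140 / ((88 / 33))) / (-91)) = -33043484956 / 296205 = -111556.13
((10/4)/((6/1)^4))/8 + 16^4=1358954501/20736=65536.00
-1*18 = -18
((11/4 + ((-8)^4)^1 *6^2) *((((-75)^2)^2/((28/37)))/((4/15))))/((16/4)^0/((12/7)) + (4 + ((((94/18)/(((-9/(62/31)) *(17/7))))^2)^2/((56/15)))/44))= 5461799569743880457441015625/1082821113402448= 5044046059077.82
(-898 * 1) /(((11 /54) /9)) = -436428 /11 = -39675.27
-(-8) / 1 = 8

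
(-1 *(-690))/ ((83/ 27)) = 18630/ 83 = 224.46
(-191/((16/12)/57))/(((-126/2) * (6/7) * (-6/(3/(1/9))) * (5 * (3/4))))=-3629/20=-181.45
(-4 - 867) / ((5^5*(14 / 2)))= -871 / 21875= -0.04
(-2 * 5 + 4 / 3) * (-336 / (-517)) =-2912 / 517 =-5.63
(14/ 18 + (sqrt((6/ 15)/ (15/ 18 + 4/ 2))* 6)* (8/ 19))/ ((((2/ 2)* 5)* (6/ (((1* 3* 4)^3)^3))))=668860416/ 5 + 82556485632* sqrt(255)/ 8075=297031693.80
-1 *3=-3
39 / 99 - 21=-680 / 33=-20.61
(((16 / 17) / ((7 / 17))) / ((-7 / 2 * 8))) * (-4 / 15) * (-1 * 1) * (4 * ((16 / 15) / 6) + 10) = -7712 / 33075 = -0.23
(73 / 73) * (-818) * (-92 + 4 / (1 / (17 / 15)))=1073216 / 15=71547.73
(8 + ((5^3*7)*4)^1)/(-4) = -877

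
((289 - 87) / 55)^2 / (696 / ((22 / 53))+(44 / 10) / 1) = 20402 / 2542705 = 0.01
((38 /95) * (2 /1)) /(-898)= -2 /2245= -0.00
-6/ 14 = -3/ 7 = -0.43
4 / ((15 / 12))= 16 / 5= 3.20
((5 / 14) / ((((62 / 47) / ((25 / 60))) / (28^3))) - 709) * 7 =1150541 / 93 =12371.41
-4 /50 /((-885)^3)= 2 /17328853125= 0.00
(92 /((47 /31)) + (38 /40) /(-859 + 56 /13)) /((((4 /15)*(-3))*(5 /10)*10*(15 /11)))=-2323786047 /208886800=-11.12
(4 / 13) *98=30.15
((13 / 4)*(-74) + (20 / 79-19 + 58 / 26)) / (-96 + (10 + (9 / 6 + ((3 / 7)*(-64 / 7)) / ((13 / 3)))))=3.01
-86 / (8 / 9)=-387 / 4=-96.75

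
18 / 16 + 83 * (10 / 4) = 1669 / 8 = 208.62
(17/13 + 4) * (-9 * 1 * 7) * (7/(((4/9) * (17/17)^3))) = -273861/52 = -5266.56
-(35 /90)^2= -49 /324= -0.15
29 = 29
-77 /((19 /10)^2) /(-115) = 1540 /8303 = 0.19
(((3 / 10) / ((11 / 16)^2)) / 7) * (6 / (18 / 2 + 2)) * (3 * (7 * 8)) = 55296 / 6655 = 8.31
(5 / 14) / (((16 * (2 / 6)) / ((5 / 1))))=75 / 224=0.33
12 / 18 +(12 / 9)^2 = 22 / 9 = 2.44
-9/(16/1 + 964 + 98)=-9/1078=-0.01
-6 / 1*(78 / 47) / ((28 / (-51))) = 5967 / 329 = 18.14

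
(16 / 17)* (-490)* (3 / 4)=-5880 / 17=-345.88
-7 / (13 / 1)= -7 / 13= -0.54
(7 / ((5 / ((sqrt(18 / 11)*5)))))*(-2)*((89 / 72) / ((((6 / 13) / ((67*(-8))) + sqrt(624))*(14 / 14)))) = -7562133488*sqrt(858) / 249950967255 - 542633*sqrt(22) / 83316989085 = -0.89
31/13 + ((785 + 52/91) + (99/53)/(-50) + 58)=203993291/241150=845.92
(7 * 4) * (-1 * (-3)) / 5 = 84 / 5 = 16.80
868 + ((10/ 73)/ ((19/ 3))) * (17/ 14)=8427667/ 9709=868.03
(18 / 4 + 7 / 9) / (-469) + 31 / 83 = 253817 / 700686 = 0.36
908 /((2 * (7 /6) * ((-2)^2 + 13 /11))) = 9988 /133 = 75.10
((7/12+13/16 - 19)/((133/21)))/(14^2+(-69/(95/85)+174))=-845/93712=-0.01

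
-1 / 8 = -0.12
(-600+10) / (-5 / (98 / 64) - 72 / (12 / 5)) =2891 / 163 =17.74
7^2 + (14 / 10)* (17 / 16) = 4039 / 80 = 50.49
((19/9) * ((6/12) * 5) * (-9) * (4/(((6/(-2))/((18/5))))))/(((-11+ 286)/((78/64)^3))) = 3381183/2252800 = 1.50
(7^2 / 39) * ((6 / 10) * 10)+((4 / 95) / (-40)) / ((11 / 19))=53887 / 7150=7.54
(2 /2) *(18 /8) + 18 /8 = 9 /2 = 4.50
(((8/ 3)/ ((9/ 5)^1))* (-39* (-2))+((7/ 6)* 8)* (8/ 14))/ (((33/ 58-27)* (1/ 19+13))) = -149872/ 427707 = -0.35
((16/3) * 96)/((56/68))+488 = 7768/7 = 1109.71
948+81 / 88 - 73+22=897.92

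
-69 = -69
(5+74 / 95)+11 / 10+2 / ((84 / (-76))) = 5.07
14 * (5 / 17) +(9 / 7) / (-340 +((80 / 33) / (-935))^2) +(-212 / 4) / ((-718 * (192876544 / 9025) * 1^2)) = 31349689905357744902593 / 7620488135244753362944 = 4.11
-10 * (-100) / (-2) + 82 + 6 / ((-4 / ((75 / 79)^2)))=-5234351 / 12482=-419.35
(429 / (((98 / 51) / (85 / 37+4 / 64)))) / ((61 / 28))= 30564963 / 126392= 241.83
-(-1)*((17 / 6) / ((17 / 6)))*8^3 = 512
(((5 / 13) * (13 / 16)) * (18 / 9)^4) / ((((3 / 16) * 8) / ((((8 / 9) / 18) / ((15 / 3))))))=8 / 243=0.03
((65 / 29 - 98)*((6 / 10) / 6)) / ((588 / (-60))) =0.98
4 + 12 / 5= 32 / 5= 6.40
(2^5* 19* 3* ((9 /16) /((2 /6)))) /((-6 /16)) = -8208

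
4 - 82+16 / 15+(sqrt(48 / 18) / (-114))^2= -3749336 / 48735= -76.93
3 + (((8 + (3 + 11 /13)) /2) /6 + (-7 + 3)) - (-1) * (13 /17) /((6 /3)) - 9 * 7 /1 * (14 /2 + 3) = -417445 /663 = -629.63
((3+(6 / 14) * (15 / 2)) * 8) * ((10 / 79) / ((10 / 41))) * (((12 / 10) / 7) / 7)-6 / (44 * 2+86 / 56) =191857776 / 339660895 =0.56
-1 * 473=-473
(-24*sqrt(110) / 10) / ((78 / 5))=-2*sqrt(110) / 13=-1.61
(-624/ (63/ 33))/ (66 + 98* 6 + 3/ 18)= -13728/ 27475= -0.50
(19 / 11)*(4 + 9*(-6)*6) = -552.73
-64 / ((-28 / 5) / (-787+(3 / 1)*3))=-62240 / 7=-8891.43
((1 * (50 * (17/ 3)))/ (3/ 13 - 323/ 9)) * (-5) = 82875/ 2086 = 39.73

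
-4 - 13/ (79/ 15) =-511/ 79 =-6.47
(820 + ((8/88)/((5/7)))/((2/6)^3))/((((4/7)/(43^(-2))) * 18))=317023/7322040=0.04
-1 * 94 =-94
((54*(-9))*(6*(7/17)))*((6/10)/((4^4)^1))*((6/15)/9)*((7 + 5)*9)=-45927/3400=-13.51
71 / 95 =0.75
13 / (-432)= -13 / 432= -0.03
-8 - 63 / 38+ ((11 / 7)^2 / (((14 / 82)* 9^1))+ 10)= 228649 / 117306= 1.95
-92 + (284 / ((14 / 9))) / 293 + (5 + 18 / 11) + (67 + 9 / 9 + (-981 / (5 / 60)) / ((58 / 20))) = -2666833727 / 654269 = -4076.05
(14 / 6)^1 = 7 / 3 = 2.33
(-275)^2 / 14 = 75625 / 14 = 5401.79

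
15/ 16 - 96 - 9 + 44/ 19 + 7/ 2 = -29867/ 304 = -98.25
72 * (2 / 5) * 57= 8208 / 5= 1641.60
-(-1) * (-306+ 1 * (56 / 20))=-1516 / 5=-303.20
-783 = -783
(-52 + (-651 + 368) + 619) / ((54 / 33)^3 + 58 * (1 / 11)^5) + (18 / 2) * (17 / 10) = 56536153 / 705730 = 80.11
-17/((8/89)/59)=-89267/8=-11158.38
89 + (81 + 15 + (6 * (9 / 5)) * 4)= 1141 / 5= 228.20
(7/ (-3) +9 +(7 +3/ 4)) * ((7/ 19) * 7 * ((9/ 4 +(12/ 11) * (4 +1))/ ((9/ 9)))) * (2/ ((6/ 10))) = 4789505/ 5016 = 954.85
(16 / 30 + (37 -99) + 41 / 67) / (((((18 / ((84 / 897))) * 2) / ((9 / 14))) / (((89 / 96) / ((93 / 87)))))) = -157851379 / 1788546240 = -0.09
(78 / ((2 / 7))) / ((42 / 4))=26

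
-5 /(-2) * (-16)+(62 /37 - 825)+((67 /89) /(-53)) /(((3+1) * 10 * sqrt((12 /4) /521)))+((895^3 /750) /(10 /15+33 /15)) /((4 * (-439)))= -5884941803 /5587592 - 67 * sqrt(1563) /566040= -1053.22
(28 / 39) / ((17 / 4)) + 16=10720 / 663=16.17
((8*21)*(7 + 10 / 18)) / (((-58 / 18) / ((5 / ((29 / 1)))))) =-57120 / 841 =-67.92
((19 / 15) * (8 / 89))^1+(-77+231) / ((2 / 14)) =1439282 / 1335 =1078.11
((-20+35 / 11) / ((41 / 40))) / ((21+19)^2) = -37 / 3608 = -0.01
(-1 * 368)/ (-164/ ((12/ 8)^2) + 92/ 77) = 63756/ 12421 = 5.13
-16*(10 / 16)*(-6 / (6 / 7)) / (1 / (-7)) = -490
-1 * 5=-5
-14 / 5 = -2.80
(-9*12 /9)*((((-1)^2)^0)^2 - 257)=3072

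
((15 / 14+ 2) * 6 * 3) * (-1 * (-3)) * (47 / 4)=54567 / 28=1948.82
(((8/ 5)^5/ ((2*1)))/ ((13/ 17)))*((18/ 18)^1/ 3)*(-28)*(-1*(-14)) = -109182976/ 121875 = -895.86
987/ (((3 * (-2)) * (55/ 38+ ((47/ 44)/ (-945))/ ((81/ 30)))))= -350887383/ 3086422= -113.69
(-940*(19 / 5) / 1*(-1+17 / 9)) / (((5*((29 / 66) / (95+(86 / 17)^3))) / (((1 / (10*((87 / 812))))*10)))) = -6470742353152 / 2137155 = -3027736.57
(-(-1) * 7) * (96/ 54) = 112/ 9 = 12.44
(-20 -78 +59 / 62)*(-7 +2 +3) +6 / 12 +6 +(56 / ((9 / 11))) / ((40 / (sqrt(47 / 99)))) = 7*sqrt(517) / 135 +12437 / 62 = 201.78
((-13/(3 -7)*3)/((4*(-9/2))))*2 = -13/12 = -1.08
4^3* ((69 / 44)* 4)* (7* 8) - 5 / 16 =22481.14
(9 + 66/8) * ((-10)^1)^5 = -1725000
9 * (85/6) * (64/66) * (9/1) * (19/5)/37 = 46512/407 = 114.28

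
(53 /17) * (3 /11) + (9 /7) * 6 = 11211 /1309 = 8.56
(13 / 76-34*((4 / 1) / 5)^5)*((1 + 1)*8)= -10421564 / 59375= -175.52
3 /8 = 0.38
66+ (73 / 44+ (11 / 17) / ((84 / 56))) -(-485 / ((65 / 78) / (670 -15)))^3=124312759345439036795 / 2244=55397842845561068.09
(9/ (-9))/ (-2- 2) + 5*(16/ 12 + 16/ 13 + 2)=3599/ 156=23.07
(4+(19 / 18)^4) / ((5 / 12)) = 110045 / 8748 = 12.58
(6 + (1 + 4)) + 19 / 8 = 13.38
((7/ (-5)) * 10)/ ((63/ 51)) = -34/ 3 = -11.33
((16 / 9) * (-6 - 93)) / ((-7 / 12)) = 2112 / 7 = 301.71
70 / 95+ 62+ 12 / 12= 1211 / 19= 63.74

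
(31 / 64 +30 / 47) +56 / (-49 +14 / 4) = -4227 / 39104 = -0.11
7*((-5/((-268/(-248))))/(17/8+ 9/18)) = -2480/201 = -12.34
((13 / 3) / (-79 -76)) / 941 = -13 / 437565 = -0.00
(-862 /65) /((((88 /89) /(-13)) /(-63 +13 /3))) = -153436 /15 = -10229.07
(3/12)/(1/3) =3/4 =0.75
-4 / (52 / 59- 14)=118 / 387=0.30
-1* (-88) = 88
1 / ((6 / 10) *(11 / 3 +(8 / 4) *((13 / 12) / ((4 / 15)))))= 40 / 283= 0.14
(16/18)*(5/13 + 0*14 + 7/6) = 484/351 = 1.38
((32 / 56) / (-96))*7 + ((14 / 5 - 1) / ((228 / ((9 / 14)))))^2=-3535613 / 84907200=-0.04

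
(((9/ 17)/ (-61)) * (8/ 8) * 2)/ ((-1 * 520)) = 9/ 269620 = 0.00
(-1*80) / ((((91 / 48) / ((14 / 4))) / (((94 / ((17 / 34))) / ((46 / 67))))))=-12092160 / 299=-40442.01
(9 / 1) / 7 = 9 / 7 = 1.29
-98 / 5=-19.60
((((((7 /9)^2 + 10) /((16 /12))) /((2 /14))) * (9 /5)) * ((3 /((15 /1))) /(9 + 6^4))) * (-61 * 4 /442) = -366793 /43260750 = -0.01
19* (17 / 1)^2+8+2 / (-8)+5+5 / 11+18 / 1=242977 / 44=5522.20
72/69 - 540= -12396/23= -538.96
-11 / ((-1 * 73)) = 11 / 73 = 0.15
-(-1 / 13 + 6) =-77 / 13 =-5.92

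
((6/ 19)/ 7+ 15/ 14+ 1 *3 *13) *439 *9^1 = 42161121/ 266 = 158500.45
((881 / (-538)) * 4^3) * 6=-169152 / 269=-628.82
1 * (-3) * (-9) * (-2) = -54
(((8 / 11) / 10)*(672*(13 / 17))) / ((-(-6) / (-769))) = -4478656 / 935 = -4790.01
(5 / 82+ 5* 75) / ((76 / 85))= 2614175 / 6232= 419.48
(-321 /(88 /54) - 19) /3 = -9503 /132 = -71.99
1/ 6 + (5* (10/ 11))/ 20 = 13/ 33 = 0.39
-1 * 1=-1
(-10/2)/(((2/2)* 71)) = -5/71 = -0.07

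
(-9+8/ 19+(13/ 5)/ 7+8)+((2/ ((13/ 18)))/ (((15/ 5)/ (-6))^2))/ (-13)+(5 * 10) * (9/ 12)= 8190711/ 224770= 36.44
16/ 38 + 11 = 217/ 19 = 11.42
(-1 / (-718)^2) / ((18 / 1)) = -1 / 9279432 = -0.00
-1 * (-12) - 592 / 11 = -460 / 11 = -41.82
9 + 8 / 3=35 / 3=11.67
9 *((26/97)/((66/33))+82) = 71703/97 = 739.21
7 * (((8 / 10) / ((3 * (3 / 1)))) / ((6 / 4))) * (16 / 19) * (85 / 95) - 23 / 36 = -63617 / 194940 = -0.33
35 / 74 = 0.47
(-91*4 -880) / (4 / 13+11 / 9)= -813.12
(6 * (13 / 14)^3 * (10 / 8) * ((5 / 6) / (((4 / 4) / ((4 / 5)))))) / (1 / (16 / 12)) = 10985 / 2058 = 5.34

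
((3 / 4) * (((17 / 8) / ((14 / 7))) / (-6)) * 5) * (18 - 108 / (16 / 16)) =3825 / 64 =59.77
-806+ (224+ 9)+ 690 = 117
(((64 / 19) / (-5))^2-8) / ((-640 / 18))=76617 / 361000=0.21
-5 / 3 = -1.67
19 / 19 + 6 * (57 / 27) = 41 / 3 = 13.67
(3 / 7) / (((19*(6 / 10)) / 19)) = 0.71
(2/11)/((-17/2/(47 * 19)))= -3572/187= -19.10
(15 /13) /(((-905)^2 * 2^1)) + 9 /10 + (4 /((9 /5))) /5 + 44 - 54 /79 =44.66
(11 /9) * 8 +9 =169 /9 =18.78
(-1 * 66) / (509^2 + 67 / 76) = -5016 / 19690223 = -0.00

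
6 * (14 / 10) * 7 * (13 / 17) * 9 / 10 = 17199 / 425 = 40.47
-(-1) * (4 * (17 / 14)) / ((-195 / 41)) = -1394 / 1365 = -1.02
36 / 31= 1.16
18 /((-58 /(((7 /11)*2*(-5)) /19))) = 630 /6061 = 0.10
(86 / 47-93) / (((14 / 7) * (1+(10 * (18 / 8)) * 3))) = -0.67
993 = 993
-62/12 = -31/6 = -5.17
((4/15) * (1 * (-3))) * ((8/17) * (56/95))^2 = -802816/13041125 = -0.06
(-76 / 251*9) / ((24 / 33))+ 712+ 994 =854531 / 502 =1702.25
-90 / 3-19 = -49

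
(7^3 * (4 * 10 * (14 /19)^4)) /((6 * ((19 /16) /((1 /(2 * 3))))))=94.61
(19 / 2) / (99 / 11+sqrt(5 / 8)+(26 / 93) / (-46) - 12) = -209057304 / 61576519 - 86931099 * sqrt(10) / 307882595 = -4.29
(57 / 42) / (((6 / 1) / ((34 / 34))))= 0.23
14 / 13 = 1.08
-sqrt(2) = -1.41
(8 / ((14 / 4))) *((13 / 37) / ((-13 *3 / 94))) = -1504 / 777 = -1.94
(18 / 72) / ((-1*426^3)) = -1 / 309235104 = -0.00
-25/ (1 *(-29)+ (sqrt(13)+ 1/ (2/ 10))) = 25 *sqrt(13)/ 563+ 600/ 563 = 1.23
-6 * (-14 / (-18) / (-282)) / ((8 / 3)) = 7 / 1128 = 0.01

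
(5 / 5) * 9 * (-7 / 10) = -63 / 10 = -6.30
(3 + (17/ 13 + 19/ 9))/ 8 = 751/ 936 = 0.80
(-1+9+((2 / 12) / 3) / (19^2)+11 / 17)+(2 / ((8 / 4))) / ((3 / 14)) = 1470731 / 110466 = 13.31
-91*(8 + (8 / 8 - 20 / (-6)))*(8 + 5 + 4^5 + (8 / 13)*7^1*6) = -1192867.67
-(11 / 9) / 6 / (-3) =11 / 162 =0.07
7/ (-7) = -1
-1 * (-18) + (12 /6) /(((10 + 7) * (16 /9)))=2457 /136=18.07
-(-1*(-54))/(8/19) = -513/4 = -128.25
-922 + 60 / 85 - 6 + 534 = -6686 / 17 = -393.29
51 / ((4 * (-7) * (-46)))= 0.04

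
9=9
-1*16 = -16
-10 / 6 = -5 / 3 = -1.67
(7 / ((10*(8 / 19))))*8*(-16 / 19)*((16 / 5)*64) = -57344 / 25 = -2293.76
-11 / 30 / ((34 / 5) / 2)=-11 / 102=-0.11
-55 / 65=-11 / 13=-0.85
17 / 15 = 1.13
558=558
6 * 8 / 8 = 6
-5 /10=-1 /2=-0.50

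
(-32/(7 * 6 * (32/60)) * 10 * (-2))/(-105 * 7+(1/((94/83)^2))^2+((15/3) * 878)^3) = 15614979200/46238422753022036327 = 0.00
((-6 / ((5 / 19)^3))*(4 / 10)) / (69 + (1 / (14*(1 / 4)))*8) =-576156 / 311875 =-1.85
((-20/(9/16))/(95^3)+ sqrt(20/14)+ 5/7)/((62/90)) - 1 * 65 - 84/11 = -5861294788/81862165+ 45 * sqrt(70)/217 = -69.86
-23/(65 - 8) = -23/57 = -0.40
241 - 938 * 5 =-4449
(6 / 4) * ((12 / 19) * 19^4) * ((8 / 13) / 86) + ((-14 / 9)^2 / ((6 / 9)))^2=896.62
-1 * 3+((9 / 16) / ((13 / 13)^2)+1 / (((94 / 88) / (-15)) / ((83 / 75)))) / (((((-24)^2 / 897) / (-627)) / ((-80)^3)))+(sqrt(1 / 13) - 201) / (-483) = -56660820936252 / 7567 - sqrt(13) / 6279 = -7487884357.90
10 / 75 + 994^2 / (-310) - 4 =-1483852 / 465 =-3191.08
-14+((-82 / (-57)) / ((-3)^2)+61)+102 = 76519 / 513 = 149.16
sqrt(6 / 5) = sqrt(30) / 5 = 1.10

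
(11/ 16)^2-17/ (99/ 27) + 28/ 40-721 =-724.46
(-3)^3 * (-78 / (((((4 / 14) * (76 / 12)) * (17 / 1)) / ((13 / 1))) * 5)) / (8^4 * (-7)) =-41067 / 6615040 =-0.01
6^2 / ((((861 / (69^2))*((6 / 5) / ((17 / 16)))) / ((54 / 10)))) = 2185299 / 2296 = 951.79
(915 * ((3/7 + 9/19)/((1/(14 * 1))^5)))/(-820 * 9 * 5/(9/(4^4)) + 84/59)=-124433265600/294150001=-423.03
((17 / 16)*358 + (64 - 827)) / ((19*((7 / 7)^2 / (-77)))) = 235697 / 152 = 1550.64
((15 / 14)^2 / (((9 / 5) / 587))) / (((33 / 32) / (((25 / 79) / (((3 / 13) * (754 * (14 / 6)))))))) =7337500 / 25931829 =0.28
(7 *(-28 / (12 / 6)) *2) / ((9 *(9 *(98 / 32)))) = -0.79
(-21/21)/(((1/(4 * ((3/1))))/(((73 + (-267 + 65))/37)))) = 1548/37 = 41.84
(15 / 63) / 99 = 5 / 2079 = 0.00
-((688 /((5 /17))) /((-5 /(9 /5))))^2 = -709152.62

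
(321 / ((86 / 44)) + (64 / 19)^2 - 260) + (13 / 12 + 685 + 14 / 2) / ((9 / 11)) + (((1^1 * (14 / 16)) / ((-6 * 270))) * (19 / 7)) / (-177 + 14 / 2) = 26083887891337 / 34200273600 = 762.68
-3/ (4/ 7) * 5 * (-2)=52.50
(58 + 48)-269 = -163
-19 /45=-0.42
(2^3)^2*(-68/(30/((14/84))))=-1088/45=-24.18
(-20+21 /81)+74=1465 /27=54.26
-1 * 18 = -18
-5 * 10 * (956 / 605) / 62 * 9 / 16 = -10755 / 15004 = -0.72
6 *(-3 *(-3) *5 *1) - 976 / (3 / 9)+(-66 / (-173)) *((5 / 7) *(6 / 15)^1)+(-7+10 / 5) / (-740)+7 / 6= -1428474533 / 537684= -2656.72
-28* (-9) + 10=262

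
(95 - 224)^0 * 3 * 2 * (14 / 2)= 42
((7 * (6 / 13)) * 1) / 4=21 / 26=0.81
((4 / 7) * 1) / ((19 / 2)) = 0.06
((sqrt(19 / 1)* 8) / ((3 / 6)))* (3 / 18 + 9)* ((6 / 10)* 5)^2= 1320* sqrt(19)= 5753.75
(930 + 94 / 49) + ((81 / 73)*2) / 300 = 166674923 / 178850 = 931.93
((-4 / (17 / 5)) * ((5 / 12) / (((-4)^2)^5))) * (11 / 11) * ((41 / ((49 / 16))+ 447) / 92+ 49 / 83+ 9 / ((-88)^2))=-33778744775 / 12912674018951168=-0.00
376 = 376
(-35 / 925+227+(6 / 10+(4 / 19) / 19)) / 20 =15198479 / 1335700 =11.38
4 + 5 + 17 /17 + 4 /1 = 14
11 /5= 2.20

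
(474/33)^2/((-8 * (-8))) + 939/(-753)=960523/485936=1.98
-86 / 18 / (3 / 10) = -430 / 27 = -15.93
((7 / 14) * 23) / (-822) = -23 / 1644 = -0.01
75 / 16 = 4.69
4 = 4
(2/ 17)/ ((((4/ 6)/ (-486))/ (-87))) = 7461.53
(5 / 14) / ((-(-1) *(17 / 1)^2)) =5 / 4046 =0.00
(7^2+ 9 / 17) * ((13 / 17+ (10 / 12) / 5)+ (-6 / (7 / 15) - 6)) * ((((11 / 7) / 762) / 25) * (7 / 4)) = -59272169 / 462457800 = -0.13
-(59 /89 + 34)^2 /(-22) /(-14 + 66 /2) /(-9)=-9517225 /29798802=-0.32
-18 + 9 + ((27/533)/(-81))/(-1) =-14390/1599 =-9.00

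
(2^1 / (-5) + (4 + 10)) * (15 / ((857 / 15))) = 3060 / 857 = 3.57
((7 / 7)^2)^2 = 1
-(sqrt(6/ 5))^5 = -36*sqrt(30)/ 125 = -1.58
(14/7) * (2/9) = 4/9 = 0.44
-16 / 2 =-8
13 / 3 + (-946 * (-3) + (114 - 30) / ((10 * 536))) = 11426243 / 4020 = 2842.35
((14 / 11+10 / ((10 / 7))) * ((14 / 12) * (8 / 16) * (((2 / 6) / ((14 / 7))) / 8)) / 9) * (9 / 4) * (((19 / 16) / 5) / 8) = 12103 / 16220160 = 0.00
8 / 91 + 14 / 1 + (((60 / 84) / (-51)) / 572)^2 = 587455700857 / 41699273616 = 14.09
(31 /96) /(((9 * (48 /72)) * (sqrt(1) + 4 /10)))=155 /4032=0.04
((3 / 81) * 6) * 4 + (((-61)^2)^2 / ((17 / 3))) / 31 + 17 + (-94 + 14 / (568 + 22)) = 78742.74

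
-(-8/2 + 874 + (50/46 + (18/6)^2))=-20242/23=-880.09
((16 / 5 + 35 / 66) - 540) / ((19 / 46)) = -4070287 / 3135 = -1298.34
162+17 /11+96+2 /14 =19996 /77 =259.69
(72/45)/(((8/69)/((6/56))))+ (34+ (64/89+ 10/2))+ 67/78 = 20437007/485940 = 42.06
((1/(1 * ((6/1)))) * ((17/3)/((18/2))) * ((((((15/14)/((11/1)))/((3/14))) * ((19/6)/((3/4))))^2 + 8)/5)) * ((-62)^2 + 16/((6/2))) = 11239876264/11908215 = 943.88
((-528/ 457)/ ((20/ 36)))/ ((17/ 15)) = -14256/ 7769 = -1.83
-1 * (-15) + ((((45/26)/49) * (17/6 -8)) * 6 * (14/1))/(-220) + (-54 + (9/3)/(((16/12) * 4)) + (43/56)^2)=-16941565/448448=-37.78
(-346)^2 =119716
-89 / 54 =-1.65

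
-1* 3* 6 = -18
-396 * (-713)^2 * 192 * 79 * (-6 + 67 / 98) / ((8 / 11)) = 1093737219922512 / 49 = 22321167753520.65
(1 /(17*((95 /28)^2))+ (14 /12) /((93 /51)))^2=338685094753201 /814363222702500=0.42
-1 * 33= -33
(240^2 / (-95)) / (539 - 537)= -5760 / 19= -303.16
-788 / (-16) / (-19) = -197 / 76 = -2.59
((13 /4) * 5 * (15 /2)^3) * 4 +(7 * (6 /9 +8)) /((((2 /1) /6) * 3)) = 659581 /24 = 27482.54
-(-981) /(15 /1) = 327 /5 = 65.40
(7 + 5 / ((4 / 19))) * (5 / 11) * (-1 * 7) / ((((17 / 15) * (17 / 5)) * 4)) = -322875 / 50864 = -6.35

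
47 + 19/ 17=818/ 17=48.12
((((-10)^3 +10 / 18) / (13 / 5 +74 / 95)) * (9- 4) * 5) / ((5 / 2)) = -2957.86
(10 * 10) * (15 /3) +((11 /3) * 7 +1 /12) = 2103 /4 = 525.75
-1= -1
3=3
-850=-850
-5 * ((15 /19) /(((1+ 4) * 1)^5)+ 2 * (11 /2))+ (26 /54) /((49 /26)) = -172018094 /3142125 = -54.75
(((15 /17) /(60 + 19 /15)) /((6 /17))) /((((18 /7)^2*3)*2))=1225 /1191024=0.00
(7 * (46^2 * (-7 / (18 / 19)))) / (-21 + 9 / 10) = 9849980 / 1809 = 5444.99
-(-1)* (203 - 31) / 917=172 / 917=0.19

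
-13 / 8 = -1.62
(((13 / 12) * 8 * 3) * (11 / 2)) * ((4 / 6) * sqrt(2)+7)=286 * sqrt(2) / 3+1001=1135.82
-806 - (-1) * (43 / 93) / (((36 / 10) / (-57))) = -453833 / 558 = -813.32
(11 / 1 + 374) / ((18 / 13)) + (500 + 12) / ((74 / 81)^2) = 21968389 / 24642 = 891.50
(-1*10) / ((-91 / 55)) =550 / 91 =6.04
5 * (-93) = -465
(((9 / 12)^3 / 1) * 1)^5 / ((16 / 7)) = 100442349 / 17179869184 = 0.01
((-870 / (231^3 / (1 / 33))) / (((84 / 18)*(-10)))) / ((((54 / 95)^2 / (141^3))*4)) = 27173074675 / 273350046816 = 0.10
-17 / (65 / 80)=-272 / 13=-20.92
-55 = -55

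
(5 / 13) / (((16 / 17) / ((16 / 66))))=85 / 858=0.10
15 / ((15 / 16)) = 16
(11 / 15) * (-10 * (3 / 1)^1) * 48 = -1056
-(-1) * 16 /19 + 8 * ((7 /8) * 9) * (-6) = -7166 /19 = -377.16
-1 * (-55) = 55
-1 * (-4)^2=-16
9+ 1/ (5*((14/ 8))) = 319/ 35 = 9.11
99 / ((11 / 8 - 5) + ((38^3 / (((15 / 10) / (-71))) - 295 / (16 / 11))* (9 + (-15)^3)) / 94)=74448 / 69944870833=0.00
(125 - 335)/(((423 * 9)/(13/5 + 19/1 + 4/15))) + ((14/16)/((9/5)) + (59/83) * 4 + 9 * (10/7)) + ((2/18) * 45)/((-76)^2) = 191397173897/12775743792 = 14.98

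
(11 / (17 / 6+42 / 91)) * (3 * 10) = 25740 / 257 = 100.16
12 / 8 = 3 / 2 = 1.50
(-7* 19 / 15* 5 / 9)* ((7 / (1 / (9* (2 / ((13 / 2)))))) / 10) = -1862 / 195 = -9.55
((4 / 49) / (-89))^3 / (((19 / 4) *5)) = -256 / 7879195298695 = -0.00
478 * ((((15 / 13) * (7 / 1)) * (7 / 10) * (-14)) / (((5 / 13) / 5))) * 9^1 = -4426758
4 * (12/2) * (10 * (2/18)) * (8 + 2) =800/3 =266.67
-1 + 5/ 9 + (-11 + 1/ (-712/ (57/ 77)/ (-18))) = -2818819/ 246708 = -11.43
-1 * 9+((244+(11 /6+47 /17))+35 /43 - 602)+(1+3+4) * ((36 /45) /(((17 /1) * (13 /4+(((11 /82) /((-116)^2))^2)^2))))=-361.47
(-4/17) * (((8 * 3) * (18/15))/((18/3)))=-96/85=-1.13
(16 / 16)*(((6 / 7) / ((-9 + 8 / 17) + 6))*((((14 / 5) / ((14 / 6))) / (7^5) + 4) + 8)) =-102859452 / 25294535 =-4.07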